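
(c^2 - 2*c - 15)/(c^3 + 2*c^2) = (c^2 - 2*c - 15)/(c^2*(c + 2))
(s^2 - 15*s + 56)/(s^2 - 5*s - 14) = (s - 8)/(s + 2)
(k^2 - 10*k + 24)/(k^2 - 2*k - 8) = (k - 6)/(k + 2)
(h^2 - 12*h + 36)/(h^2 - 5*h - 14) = (-h^2 + 12*h - 36)/(-h^2 + 5*h + 14)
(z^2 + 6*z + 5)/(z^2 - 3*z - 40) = (z + 1)/(z - 8)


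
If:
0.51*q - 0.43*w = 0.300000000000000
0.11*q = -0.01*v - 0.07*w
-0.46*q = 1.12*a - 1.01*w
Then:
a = 0.555497198879552*w - 0.241596638655462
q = 0.843137254901961*w + 0.588235294117647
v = -16.2745098039216*w - 6.47058823529412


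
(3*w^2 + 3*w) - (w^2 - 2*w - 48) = 2*w^2 + 5*w + 48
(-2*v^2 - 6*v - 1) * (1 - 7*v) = 14*v^3 + 40*v^2 + v - 1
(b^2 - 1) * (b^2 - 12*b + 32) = b^4 - 12*b^3 + 31*b^2 + 12*b - 32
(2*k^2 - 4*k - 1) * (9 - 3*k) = -6*k^3 + 30*k^2 - 33*k - 9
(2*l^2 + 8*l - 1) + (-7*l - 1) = 2*l^2 + l - 2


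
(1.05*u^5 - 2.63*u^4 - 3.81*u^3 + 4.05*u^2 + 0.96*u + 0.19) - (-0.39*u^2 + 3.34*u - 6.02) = 1.05*u^5 - 2.63*u^4 - 3.81*u^3 + 4.44*u^2 - 2.38*u + 6.21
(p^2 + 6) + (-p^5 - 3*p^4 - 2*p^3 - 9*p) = -p^5 - 3*p^4 - 2*p^3 + p^2 - 9*p + 6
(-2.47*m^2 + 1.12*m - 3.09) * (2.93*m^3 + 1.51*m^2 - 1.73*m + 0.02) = -7.2371*m^5 - 0.4481*m^4 - 3.0894*m^3 - 6.6529*m^2 + 5.3681*m - 0.0618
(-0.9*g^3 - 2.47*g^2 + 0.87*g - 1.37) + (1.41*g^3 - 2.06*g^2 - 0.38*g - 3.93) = 0.51*g^3 - 4.53*g^2 + 0.49*g - 5.3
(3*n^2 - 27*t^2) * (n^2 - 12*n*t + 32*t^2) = 3*n^4 - 36*n^3*t + 69*n^2*t^2 + 324*n*t^3 - 864*t^4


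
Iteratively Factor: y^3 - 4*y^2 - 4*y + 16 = (y - 4)*(y^2 - 4) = (y - 4)*(y - 2)*(y + 2)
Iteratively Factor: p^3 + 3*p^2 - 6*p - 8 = (p + 1)*(p^2 + 2*p - 8) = (p + 1)*(p + 4)*(p - 2)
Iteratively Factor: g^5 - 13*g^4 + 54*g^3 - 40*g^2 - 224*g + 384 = (g - 3)*(g^4 - 10*g^3 + 24*g^2 + 32*g - 128) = (g - 4)*(g - 3)*(g^3 - 6*g^2 + 32) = (g - 4)^2*(g - 3)*(g^2 - 2*g - 8) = (g - 4)^3*(g - 3)*(g + 2)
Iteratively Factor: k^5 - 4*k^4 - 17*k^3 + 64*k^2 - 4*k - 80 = (k + 4)*(k^4 - 8*k^3 + 15*k^2 + 4*k - 20) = (k - 2)*(k + 4)*(k^3 - 6*k^2 + 3*k + 10) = (k - 2)*(k + 1)*(k + 4)*(k^2 - 7*k + 10) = (k - 5)*(k - 2)*(k + 1)*(k + 4)*(k - 2)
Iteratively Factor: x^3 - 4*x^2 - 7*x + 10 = (x - 1)*(x^2 - 3*x - 10) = (x - 5)*(x - 1)*(x + 2)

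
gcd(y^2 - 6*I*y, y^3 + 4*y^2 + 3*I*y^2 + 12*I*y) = y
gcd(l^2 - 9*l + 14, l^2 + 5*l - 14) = l - 2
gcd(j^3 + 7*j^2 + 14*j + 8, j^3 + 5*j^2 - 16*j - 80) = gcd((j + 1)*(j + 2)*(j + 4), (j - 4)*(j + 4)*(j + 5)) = j + 4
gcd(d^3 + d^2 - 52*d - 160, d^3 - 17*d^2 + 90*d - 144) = d - 8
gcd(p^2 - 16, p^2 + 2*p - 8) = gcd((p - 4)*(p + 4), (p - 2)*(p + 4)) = p + 4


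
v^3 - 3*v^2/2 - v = v*(v - 2)*(v + 1/2)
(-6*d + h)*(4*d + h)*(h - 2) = -24*d^2*h + 48*d^2 - 2*d*h^2 + 4*d*h + h^3 - 2*h^2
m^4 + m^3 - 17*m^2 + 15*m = m*(m - 3)*(m - 1)*(m + 5)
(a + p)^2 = a^2 + 2*a*p + p^2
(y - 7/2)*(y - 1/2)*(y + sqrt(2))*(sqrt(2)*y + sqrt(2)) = sqrt(2)*y^4 - 3*sqrt(2)*y^3 + 2*y^3 - 6*y^2 - 9*sqrt(2)*y^2/4 - 9*y/2 + 7*sqrt(2)*y/4 + 7/2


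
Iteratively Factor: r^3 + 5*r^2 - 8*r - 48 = (r - 3)*(r^2 + 8*r + 16) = (r - 3)*(r + 4)*(r + 4)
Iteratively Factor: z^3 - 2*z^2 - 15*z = (z - 5)*(z^2 + 3*z) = (z - 5)*(z + 3)*(z)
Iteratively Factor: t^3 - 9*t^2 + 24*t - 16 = (t - 1)*(t^2 - 8*t + 16) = (t - 4)*(t - 1)*(t - 4)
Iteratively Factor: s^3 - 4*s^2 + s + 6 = (s - 3)*(s^2 - s - 2) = (s - 3)*(s + 1)*(s - 2)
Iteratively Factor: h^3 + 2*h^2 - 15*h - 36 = (h + 3)*(h^2 - h - 12) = (h + 3)^2*(h - 4)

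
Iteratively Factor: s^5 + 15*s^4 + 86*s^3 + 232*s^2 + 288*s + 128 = (s + 4)*(s^4 + 11*s^3 + 42*s^2 + 64*s + 32) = (s + 2)*(s + 4)*(s^3 + 9*s^2 + 24*s + 16) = (s + 2)*(s + 4)^2*(s^2 + 5*s + 4) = (s + 2)*(s + 4)^3*(s + 1)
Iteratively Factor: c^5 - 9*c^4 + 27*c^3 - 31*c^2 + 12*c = (c - 4)*(c^4 - 5*c^3 + 7*c^2 - 3*c) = c*(c - 4)*(c^3 - 5*c^2 + 7*c - 3) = c*(c - 4)*(c - 3)*(c^2 - 2*c + 1) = c*(c - 4)*(c - 3)*(c - 1)*(c - 1)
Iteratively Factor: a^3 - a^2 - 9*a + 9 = (a - 1)*(a^2 - 9) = (a - 1)*(a + 3)*(a - 3)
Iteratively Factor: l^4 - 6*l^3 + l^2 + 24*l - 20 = (l + 2)*(l^3 - 8*l^2 + 17*l - 10) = (l - 5)*(l + 2)*(l^2 - 3*l + 2) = (l - 5)*(l - 1)*(l + 2)*(l - 2)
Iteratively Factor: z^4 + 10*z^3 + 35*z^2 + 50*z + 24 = (z + 3)*(z^3 + 7*z^2 + 14*z + 8) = (z + 2)*(z + 3)*(z^2 + 5*z + 4) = (z + 2)*(z + 3)*(z + 4)*(z + 1)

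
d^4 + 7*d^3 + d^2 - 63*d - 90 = (d - 3)*(d + 2)*(d + 3)*(d + 5)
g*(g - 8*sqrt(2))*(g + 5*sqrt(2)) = g^3 - 3*sqrt(2)*g^2 - 80*g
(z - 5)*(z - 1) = z^2 - 6*z + 5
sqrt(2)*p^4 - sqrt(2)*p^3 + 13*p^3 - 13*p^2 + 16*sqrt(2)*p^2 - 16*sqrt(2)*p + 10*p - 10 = (p - 1)*(p + sqrt(2))*(p + 5*sqrt(2))*(sqrt(2)*p + 1)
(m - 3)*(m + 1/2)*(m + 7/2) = m^3 + m^2 - 41*m/4 - 21/4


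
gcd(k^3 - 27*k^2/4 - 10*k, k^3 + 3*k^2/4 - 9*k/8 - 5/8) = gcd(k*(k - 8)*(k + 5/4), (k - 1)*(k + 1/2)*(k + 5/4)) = k + 5/4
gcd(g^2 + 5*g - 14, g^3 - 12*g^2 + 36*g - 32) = g - 2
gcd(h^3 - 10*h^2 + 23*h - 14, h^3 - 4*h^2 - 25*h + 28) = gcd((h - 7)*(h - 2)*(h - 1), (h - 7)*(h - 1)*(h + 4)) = h^2 - 8*h + 7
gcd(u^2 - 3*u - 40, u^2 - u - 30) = u + 5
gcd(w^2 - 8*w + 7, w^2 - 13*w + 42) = w - 7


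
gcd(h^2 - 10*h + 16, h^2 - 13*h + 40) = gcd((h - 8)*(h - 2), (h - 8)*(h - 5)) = h - 8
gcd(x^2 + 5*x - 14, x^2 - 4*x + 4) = x - 2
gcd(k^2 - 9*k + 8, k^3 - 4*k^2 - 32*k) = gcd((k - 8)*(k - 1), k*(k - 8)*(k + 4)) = k - 8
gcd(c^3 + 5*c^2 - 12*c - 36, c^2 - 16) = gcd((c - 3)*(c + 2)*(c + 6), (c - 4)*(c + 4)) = 1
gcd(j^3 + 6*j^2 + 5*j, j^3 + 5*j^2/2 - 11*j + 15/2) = j + 5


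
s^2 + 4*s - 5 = (s - 1)*(s + 5)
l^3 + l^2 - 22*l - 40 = (l - 5)*(l + 2)*(l + 4)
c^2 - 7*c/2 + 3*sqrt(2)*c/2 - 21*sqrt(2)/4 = (c - 7/2)*(c + 3*sqrt(2)/2)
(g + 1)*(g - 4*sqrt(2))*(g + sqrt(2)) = g^3 - 3*sqrt(2)*g^2 + g^2 - 8*g - 3*sqrt(2)*g - 8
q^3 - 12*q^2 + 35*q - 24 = (q - 8)*(q - 3)*(q - 1)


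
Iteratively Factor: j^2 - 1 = (j + 1)*(j - 1)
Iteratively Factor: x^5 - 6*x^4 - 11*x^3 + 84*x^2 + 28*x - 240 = (x + 3)*(x^4 - 9*x^3 + 16*x^2 + 36*x - 80) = (x - 2)*(x + 3)*(x^3 - 7*x^2 + 2*x + 40) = (x - 2)*(x + 2)*(x + 3)*(x^2 - 9*x + 20) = (x - 4)*(x - 2)*(x + 2)*(x + 3)*(x - 5)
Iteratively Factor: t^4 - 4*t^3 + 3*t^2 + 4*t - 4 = (t + 1)*(t^3 - 5*t^2 + 8*t - 4) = (t - 2)*(t + 1)*(t^2 - 3*t + 2) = (t - 2)*(t - 1)*(t + 1)*(t - 2)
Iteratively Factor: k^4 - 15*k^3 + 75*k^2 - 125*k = (k - 5)*(k^3 - 10*k^2 + 25*k) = (k - 5)^2*(k^2 - 5*k) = (k - 5)^3*(k)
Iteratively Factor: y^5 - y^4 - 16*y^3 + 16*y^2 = (y + 4)*(y^4 - 5*y^3 + 4*y^2) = (y - 1)*(y + 4)*(y^3 - 4*y^2) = y*(y - 1)*(y + 4)*(y^2 - 4*y) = y*(y - 4)*(y - 1)*(y + 4)*(y)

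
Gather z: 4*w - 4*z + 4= 4*w - 4*z + 4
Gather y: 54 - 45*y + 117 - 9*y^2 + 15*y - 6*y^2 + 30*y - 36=135 - 15*y^2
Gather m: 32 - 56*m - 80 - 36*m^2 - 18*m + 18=-36*m^2 - 74*m - 30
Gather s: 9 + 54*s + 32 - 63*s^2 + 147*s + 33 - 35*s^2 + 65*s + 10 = -98*s^2 + 266*s + 84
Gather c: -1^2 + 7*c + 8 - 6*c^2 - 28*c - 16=-6*c^2 - 21*c - 9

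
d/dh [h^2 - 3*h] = 2*h - 3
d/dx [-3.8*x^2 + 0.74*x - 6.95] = 0.74 - 7.6*x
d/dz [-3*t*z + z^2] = -3*t + 2*z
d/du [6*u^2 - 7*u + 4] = 12*u - 7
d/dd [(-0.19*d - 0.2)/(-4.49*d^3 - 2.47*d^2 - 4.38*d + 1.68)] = (0.8531*d^3 + 0.4693*d^2 + 0.8322*d - (0.19*d + 0.2)*(13.47*d^2 + 4.94*d + 4.38) - 0.3192)/(4.49*d^3 + 2.47*d^2 + 4.38*d - 1.68)^2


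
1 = 1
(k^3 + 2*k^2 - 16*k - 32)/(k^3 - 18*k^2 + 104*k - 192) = (k^2 + 6*k + 8)/(k^2 - 14*k + 48)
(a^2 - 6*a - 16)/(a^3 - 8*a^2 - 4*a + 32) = 1/(a - 2)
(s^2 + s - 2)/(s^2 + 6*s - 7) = (s + 2)/(s + 7)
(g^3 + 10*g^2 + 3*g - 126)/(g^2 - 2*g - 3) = (g^2 + 13*g + 42)/(g + 1)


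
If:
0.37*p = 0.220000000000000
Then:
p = 0.59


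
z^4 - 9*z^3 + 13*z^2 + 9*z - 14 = (z - 7)*(z - 2)*(z - 1)*(z + 1)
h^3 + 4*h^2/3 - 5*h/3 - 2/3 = (h - 1)*(h + 1/3)*(h + 2)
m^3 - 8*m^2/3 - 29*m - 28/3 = (m - 7)*(m + 1/3)*(m + 4)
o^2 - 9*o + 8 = (o - 8)*(o - 1)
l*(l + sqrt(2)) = l^2 + sqrt(2)*l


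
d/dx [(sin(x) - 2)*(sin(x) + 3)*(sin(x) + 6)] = (3*sin(x) + 14)*sin(x)*cos(x)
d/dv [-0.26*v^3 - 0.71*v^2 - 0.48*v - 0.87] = -0.78*v^2 - 1.42*v - 0.48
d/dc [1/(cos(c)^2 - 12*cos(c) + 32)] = 2*(cos(c) - 6)*sin(c)/(cos(c)^2 - 12*cos(c) + 32)^2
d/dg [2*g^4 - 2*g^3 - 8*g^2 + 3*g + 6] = 8*g^3 - 6*g^2 - 16*g + 3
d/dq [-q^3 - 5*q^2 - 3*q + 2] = -3*q^2 - 10*q - 3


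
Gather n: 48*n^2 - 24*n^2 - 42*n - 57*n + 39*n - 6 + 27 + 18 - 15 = 24*n^2 - 60*n + 24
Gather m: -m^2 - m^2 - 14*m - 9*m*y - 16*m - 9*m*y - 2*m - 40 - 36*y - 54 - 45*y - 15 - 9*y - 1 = -2*m^2 + m*(-18*y - 32) - 90*y - 110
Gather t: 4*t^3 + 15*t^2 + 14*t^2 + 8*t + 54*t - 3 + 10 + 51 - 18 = 4*t^3 + 29*t^2 + 62*t + 40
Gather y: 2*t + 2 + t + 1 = 3*t + 3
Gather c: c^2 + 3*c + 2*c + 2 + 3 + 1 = c^2 + 5*c + 6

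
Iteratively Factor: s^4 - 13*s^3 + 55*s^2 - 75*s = (s)*(s^3 - 13*s^2 + 55*s - 75) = s*(s - 3)*(s^2 - 10*s + 25) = s*(s - 5)*(s - 3)*(s - 5)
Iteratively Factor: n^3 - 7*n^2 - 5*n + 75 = (n + 3)*(n^2 - 10*n + 25) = (n - 5)*(n + 3)*(n - 5)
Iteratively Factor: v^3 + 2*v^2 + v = (v + 1)*(v^2 + v) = v*(v + 1)*(v + 1)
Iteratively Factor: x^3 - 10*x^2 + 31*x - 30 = (x - 2)*(x^2 - 8*x + 15) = (x - 3)*(x - 2)*(x - 5)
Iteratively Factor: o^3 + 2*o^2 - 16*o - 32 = (o + 2)*(o^2 - 16) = (o + 2)*(o + 4)*(o - 4)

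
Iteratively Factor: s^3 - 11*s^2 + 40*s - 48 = (s - 4)*(s^2 - 7*s + 12) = (s - 4)^2*(s - 3)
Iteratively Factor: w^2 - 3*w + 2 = (w - 1)*(w - 2)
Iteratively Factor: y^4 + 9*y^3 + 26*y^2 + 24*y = (y + 3)*(y^3 + 6*y^2 + 8*y) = (y + 2)*(y + 3)*(y^2 + 4*y) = y*(y + 2)*(y + 3)*(y + 4)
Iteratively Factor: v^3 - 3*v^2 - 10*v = (v)*(v^2 - 3*v - 10) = v*(v + 2)*(v - 5)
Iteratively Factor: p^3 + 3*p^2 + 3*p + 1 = (p + 1)*(p^2 + 2*p + 1) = (p + 1)^2*(p + 1)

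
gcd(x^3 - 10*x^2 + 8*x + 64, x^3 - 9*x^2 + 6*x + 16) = x - 8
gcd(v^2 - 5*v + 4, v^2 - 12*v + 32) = v - 4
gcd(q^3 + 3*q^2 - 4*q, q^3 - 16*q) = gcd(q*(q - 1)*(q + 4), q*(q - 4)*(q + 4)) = q^2 + 4*q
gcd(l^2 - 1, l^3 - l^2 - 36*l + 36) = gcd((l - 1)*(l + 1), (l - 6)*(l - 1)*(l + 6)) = l - 1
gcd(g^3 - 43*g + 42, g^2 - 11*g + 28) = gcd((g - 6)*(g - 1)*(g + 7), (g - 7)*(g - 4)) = 1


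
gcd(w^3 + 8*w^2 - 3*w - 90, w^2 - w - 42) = w + 6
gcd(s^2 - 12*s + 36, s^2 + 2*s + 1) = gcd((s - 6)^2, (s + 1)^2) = 1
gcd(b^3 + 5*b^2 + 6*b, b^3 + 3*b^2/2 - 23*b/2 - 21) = b^2 + 5*b + 6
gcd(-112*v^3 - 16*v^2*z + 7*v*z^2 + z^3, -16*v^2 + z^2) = -16*v^2 + z^2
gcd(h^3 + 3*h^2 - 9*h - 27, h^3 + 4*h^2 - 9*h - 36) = h^2 - 9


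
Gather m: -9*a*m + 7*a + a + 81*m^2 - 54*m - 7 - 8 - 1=8*a + 81*m^2 + m*(-9*a - 54) - 16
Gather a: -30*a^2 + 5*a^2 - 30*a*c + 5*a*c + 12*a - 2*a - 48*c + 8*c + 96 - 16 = -25*a^2 + a*(10 - 25*c) - 40*c + 80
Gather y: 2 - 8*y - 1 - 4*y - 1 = -12*y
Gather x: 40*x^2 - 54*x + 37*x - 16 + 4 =40*x^2 - 17*x - 12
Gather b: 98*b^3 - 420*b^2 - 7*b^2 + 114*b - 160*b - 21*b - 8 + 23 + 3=98*b^3 - 427*b^2 - 67*b + 18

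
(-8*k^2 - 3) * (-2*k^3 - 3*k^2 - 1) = 16*k^5 + 24*k^4 + 6*k^3 + 17*k^2 + 3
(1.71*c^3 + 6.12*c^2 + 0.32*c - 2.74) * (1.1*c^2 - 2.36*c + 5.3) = 1.881*c^5 + 2.6964*c^4 - 5.0282*c^3 + 28.6668*c^2 + 8.1624*c - 14.522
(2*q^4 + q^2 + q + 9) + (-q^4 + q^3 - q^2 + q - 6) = q^4 + q^3 + 2*q + 3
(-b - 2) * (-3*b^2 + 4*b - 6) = 3*b^3 + 2*b^2 - 2*b + 12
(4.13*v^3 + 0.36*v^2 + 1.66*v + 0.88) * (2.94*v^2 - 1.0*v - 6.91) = 12.1422*v^5 - 3.0716*v^4 - 24.0179*v^3 - 1.5604*v^2 - 12.3506*v - 6.0808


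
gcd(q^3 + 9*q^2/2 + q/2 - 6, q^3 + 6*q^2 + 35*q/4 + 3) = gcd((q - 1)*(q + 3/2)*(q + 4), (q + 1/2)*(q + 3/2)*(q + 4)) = q^2 + 11*q/2 + 6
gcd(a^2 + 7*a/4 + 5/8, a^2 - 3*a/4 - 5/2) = a + 5/4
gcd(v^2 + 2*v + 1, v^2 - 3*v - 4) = v + 1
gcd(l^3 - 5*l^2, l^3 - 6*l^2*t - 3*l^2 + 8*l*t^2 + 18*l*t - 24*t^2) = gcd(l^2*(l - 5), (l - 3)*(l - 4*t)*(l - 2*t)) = 1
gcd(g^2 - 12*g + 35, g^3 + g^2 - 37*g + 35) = g - 5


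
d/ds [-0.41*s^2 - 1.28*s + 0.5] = -0.82*s - 1.28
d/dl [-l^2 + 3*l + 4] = 3 - 2*l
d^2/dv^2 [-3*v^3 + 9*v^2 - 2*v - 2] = 18 - 18*v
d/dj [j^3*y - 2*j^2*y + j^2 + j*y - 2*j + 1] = 3*j^2*y - 4*j*y + 2*j + y - 2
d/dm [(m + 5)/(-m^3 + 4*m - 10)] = (-m^3 + 4*m + (m + 5)*(3*m^2 - 4) - 10)/(m^3 - 4*m + 10)^2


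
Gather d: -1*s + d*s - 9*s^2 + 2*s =d*s - 9*s^2 + s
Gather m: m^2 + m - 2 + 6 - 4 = m^2 + m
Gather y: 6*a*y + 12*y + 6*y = y*(6*a + 18)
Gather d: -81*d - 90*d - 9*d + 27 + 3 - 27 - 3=-180*d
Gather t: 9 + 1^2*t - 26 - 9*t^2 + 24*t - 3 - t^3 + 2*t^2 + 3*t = -t^3 - 7*t^2 + 28*t - 20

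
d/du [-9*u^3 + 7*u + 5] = 7 - 27*u^2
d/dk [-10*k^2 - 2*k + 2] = -20*k - 2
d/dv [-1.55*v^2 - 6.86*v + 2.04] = -3.1*v - 6.86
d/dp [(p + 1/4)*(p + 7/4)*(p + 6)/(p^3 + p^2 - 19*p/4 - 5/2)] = (-112*p^4 - 550*p^3 - 1053*p^2 - 724*p - 298)/(16*p^6 + 32*p^5 - 136*p^4 - 232*p^3 + 281*p^2 + 380*p + 100)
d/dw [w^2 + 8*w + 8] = 2*w + 8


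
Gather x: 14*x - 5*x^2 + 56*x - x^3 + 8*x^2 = -x^3 + 3*x^2 + 70*x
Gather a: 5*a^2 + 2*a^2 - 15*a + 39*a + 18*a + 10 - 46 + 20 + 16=7*a^2 + 42*a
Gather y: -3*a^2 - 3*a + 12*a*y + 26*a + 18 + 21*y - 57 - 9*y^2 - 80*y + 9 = -3*a^2 + 23*a - 9*y^2 + y*(12*a - 59) - 30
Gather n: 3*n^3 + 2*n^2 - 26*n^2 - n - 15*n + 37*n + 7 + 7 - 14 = 3*n^3 - 24*n^2 + 21*n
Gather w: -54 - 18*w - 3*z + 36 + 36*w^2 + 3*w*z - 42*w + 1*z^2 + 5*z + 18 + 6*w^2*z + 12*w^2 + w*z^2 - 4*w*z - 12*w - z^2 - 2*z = w^2*(6*z + 48) + w*(z^2 - z - 72)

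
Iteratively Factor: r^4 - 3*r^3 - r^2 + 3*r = (r + 1)*(r^3 - 4*r^2 + 3*r) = (r - 1)*(r + 1)*(r^2 - 3*r) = r*(r - 1)*(r + 1)*(r - 3)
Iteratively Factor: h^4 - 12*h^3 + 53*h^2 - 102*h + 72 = (h - 4)*(h^3 - 8*h^2 + 21*h - 18) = (h - 4)*(h - 2)*(h^2 - 6*h + 9) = (h - 4)*(h - 3)*(h - 2)*(h - 3)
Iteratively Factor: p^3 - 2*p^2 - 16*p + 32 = (p - 2)*(p^2 - 16) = (p - 2)*(p + 4)*(p - 4)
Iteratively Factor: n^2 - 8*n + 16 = (n - 4)*(n - 4)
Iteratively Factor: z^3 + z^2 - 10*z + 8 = (z + 4)*(z^2 - 3*z + 2) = (z - 2)*(z + 4)*(z - 1)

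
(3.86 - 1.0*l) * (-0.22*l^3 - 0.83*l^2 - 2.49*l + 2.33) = 0.22*l^4 - 0.0192*l^3 - 0.7138*l^2 - 11.9414*l + 8.9938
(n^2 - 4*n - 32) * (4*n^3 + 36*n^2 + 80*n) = 4*n^5 + 20*n^4 - 192*n^3 - 1472*n^2 - 2560*n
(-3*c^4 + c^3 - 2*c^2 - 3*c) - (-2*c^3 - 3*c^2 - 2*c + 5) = -3*c^4 + 3*c^3 + c^2 - c - 5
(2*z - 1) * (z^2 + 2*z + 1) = 2*z^3 + 3*z^2 - 1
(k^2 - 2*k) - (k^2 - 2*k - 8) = 8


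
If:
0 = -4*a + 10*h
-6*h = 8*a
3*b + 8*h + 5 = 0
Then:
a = 0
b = -5/3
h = 0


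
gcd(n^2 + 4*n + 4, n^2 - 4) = n + 2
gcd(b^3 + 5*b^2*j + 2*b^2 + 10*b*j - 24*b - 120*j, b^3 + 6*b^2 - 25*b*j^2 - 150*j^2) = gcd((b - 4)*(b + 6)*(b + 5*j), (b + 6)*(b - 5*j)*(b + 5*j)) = b^2 + 5*b*j + 6*b + 30*j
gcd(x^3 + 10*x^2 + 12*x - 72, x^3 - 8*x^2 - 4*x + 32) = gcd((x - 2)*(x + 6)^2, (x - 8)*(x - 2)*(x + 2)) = x - 2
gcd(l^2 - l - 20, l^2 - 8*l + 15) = l - 5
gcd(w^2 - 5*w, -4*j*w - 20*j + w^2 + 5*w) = 1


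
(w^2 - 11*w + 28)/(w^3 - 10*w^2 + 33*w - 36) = (w - 7)/(w^2 - 6*w + 9)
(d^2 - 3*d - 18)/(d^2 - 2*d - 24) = (d + 3)/(d + 4)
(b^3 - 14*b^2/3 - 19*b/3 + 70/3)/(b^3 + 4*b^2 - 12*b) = (3*b^2 - 8*b - 35)/(3*b*(b + 6))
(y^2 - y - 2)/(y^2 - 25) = (y^2 - y - 2)/(y^2 - 25)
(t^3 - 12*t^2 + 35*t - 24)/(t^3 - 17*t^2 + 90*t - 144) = (t - 1)/(t - 6)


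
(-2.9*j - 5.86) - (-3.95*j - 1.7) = 1.05*j - 4.16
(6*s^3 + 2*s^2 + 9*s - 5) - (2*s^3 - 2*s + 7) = 4*s^3 + 2*s^2 + 11*s - 12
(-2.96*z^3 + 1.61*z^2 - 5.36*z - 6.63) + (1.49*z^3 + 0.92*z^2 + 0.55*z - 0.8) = -1.47*z^3 + 2.53*z^2 - 4.81*z - 7.43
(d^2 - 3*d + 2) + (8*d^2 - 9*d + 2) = 9*d^2 - 12*d + 4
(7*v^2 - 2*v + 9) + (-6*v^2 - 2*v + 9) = v^2 - 4*v + 18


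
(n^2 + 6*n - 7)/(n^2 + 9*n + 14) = (n - 1)/(n + 2)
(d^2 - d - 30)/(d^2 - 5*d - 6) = (d + 5)/(d + 1)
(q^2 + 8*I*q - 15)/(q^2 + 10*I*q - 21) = (q + 5*I)/(q + 7*I)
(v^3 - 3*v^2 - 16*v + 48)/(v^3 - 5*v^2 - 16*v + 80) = (v - 3)/(v - 5)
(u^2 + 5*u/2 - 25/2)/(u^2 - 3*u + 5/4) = 2*(u + 5)/(2*u - 1)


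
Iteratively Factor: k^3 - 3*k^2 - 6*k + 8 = (k - 4)*(k^2 + k - 2) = (k - 4)*(k - 1)*(k + 2)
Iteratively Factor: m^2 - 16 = (m + 4)*(m - 4)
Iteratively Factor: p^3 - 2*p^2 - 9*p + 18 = (p - 3)*(p^2 + p - 6) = (p - 3)*(p + 3)*(p - 2)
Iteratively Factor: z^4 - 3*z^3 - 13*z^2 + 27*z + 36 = (z + 1)*(z^3 - 4*z^2 - 9*z + 36) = (z + 1)*(z + 3)*(z^2 - 7*z + 12) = (z - 4)*(z + 1)*(z + 3)*(z - 3)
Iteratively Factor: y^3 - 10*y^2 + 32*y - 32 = (y - 4)*(y^2 - 6*y + 8) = (y - 4)*(y - 2)*(y - 4)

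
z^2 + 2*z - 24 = (z - 4)*(z + 6)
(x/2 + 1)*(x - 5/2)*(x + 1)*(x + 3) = x^4/2 + 7*x^3/4 - 2*x^2 - 43*x/4 - 15/2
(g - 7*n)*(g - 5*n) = g^2 - 12*g*n + 35*n^2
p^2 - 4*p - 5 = (p - 5)*(p + 1)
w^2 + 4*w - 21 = (w - 3)*(w + 7)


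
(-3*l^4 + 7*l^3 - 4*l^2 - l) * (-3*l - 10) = 9*l^5 + 9*l^4 - 58*l^3 + 43*l^2 + 10*l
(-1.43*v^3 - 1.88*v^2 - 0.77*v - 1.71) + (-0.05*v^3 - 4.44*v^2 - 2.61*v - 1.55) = -1.48*v^3 - 6.32*v^2 - 3.38*v - 3.26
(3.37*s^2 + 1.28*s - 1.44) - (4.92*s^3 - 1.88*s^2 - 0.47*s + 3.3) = -4.92*s^3 + 5.25*s^2 + 1.75*s - 4.74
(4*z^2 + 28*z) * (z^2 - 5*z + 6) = 4*z^4 + 8*z^3 - 116*z^2 + 168*z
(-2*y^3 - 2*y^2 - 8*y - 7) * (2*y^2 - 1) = -4*y^5 - 4*y^4 - 14*y^3 - 12*y^2 + 8*y + 7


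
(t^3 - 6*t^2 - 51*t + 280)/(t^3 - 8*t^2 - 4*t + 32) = (t^2 + 2*t - 35)/(t^2 - 4)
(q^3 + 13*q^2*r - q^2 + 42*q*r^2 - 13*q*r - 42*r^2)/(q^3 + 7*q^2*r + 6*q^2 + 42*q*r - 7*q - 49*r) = (q + 6*r)/(q + 7)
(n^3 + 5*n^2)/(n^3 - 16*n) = n*(n + 5)/(n^2 - 16)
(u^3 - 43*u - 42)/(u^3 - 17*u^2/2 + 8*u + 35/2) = 2*(u + 6)/(2*u - 5)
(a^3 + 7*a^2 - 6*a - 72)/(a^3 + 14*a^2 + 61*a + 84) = (a^2 + 3*a - 18)/(a^2 + 10*a + 21)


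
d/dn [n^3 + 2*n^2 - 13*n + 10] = 3*n^2 + 4*n - 13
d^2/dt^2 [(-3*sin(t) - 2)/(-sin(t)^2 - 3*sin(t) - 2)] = (-3*sin(t)^5 + sin(t)^4 + 24*sin(t)^3 + 28*sin(t)^2 - 8)/((sin(t) + 1)^3*(sin(t) + 2)^3)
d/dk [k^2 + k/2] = 2*k + 1/2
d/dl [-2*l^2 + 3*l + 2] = 3 - 4*l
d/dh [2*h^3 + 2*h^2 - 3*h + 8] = 6*h^2 + 4*h - 3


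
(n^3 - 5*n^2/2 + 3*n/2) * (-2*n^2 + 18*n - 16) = -2*n^5 + 23*n^4 - 64*n^3 + 67*n^2 - 24*n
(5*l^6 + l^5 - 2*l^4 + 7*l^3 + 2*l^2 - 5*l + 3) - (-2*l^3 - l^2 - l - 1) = 5*l^6 + l^5 - 2*l^4 + 9*l^3 + 3*l^2 - 4*l + 4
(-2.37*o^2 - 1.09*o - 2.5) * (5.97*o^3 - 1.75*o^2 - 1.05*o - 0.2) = -14.1489*o^5 - 2.3598*o^4 - 10.529*o^3 + 5.9935*o^2 + 2.843*o + 0.5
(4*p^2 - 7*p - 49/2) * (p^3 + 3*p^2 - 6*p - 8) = 4*p^5 + 5*p^4 - 139*p^3/2 - 127*p^2/2 + 203*p + 196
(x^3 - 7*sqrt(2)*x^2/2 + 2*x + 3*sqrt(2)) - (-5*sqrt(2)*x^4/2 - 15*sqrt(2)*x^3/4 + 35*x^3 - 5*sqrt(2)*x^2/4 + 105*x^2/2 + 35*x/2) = 5*sqrt(2)*x^4/2 - 34*x^3 + 15*sqrt(2)*x^3/4 - 105*x^2/2 - 9*sqrt(2)*x^2/4 - 31*x/2 + 3*sqrt(2)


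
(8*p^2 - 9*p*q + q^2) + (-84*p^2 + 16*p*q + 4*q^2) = -76*p^2 + 7*p*q + 5*q^2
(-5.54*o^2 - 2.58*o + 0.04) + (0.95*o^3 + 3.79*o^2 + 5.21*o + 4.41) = 0.95*o^3 - 1.75*o^2 + 2.63*o + 4.45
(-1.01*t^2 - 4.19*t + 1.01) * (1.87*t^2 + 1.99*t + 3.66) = -1.8887*t^4 - 9.8452*t^3 - 10.146*t^2 - 13.3255*t + 3.6966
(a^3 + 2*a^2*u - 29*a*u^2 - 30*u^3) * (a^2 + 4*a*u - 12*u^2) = a^5 + 6*a^4*u - 33*a^3*u^2 - 170*a^2*u^3 + 228*a*u^4 + 360*u^5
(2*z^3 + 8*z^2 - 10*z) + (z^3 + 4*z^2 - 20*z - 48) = 3*z^3 + 12*z^2 - 30*z - 48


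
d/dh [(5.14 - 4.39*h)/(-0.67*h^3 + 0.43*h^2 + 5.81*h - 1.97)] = (-5.8826*h^3 + 12.2191*h^2 - 4.4204*h - 21.2151)/(0.4489*h^6 - 0.5762*h^5 - 7.6005*h^4 + 7.6364*h^3 + 32.0619*h^2 - 22.8914*h + 3.8809)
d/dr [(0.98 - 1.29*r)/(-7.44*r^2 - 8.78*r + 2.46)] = (-9.5976*r^2 + 14.5824*r + 5.431)/(55.3536*r^4 + 130.6464*r^3 + 40.4836*r^2 - 43.1976*r + 6.0516)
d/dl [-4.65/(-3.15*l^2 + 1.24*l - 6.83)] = (5.766 - 29.295*l)/(3.15*l^2 - 1.24*l + 6.83)^2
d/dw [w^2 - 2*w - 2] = 2*w - 2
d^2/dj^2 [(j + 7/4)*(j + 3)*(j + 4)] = 6*j + 35/2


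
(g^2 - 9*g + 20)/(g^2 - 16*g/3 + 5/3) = 3*(g - 4)/(3*g - 1)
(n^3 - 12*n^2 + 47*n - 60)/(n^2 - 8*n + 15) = n - 4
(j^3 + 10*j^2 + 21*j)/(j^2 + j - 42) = j*(j + 3)/(j - 6)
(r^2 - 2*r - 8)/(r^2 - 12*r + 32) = (r + 2)/(r - 8)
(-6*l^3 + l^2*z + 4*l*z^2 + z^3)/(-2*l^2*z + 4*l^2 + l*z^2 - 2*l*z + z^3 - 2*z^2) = (3*l + z)/(z - 2)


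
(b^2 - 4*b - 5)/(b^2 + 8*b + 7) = (b - 5)/(b + 7)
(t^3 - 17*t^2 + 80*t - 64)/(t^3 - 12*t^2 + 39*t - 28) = (t^2 - 16*t + 64)/(t^2 - 11*t + 28)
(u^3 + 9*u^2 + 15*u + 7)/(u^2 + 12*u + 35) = (u^2 + 2*u + 1)/(u + 5)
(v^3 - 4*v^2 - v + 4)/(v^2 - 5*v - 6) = (v^2 - 5*v + 4)/(v - 6)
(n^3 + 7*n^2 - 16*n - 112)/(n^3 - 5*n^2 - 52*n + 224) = (n + 4)/(n - 8)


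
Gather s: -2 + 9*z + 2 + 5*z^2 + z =5*z^2 + 10*z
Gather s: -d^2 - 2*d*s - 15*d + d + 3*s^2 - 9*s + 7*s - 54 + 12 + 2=-d^2 - 14*d + 3*s^2 + s*(-2*d - 2) - 40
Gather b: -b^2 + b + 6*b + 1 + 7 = -b^2 + 7*b + 8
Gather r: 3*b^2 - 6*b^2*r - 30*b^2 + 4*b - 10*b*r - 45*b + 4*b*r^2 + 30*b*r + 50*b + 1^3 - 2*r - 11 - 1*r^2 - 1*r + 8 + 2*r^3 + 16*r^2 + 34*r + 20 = -27*b^2 + 9*b + 2*r^3 + r^2*(4*b + 15) + r*(-6*b^2 + 20*b + 31) + 18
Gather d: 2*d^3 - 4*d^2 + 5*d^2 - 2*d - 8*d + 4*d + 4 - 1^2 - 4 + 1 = 2*d^3 + d^2 - 6*d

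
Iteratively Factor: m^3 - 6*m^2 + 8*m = (m - 2)*(m^2 - 4*m) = (m - 4)*(m - 2)*(m)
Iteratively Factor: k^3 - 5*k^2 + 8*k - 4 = (k - 2)*(k^2 - 3*k + 2) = (k - 2)*(k - 1)*(k - 2)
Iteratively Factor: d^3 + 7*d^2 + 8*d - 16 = (d + 4)*(d^2 + 3*d - 4) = (d - 1)*(d + 4)*(d + 4)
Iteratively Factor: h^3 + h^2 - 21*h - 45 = (h + 3)*(h^2 - 2*h - 15) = (h + 3)^2*(h - 5)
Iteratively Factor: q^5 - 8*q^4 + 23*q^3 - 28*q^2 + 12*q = (q - 1)*(q^4 - 7*q^3 + 16*q^2 - 12*q) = (q - 3)*(q - 1)*(q^3 - 4*q^2 + 4*q) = (q - 3)*(q - 2)*(q - 1)*(q^2 - 2*q) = (q - 3)*(q - 2)^2*(q - 1)*(q)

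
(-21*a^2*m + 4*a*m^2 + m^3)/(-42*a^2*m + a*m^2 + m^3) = (3*a - m)/(6*a - m)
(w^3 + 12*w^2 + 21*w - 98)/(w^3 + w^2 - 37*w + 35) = (w^2 + 5*w - 14)/(w^2 - 6*w + 5)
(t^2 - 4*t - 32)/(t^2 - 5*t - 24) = (t + 4)/(t + 3)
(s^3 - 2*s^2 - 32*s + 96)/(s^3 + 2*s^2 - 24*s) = (s - 4)/s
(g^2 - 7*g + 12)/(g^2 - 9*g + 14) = (g^2 - 7*g + 12)/(g^2 - 9*g + 14)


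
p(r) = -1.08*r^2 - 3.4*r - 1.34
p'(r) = -2.16*r - 3.4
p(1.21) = -7.04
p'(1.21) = -6.01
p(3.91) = -31.15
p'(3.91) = -11.85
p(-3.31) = -1.92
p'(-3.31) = 3.75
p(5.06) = -46.20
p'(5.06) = -14.33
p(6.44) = -68.03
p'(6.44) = -17.31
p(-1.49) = 1.33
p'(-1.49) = -0.18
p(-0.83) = 0.74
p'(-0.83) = -1.61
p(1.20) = -6.98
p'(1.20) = -5.99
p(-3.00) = -0.86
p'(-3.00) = 3.08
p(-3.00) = -0.86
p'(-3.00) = 3.08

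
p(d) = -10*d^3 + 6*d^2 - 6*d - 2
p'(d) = -30*d^2 + 12*d - 6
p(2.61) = -154.58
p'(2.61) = -179.04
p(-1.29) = 37.19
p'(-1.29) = -71.40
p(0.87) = -9.26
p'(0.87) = -18.27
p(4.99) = -1125.05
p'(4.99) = -693.12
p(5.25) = -1315.16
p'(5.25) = -769.88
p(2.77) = -185.12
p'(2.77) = -202.95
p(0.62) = -5.80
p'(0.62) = -10.09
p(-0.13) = -1.10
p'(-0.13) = -8.07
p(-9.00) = 7828.00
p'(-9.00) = -2544.00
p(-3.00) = 340.00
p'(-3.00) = -312.00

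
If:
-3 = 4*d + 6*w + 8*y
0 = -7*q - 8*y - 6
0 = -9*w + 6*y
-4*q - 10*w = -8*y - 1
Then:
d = 3/2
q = 0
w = -1/2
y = -3/4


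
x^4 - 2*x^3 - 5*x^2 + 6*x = x*(x - 3)*(x - 1)*(x + 2)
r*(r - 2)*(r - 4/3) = r^3 - 10*r^2/3 + 8*r/3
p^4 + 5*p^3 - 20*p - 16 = (p - 2)*(p + 1)*(p + 2)*(p + 4)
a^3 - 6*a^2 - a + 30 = (a - 5)*(a - 3)*(a + 2)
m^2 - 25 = (m - 5)*(m + 5)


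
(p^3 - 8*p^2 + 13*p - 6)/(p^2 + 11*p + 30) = (p^3 - 8*p^2 + 13*p - 6)/(p^2 + 11*p + 30)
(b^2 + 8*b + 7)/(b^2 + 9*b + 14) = (b + 1)/(b + 2)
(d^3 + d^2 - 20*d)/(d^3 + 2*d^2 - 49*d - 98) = d*(d^2 + d - 20)/(d^3 + 2*d^2 - 49*d - 98)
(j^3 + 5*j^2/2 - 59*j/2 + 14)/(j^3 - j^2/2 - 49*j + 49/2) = (j - 4)/(j - 7)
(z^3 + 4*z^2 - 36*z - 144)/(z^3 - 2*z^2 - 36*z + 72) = (z + 4)/(z - 2)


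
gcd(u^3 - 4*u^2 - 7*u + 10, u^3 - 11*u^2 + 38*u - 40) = u - 5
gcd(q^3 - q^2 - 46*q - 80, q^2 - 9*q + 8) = q - 8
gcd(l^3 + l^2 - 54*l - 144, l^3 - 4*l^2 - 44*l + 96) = l^2 - 2*l - 48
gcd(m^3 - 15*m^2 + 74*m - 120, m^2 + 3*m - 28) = m - 4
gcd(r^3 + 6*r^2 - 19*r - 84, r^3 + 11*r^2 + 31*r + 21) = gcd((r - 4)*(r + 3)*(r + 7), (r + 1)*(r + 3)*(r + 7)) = r^2 + 10*r + 21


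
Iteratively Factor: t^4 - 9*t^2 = (t)*(t^3 - 9*t) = t*(t - 3)*(t^2 + 3*t) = t*(t - 3)*(t + 3)*(t)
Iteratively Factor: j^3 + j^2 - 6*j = (j - 2)*(j^2 + 3*j) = (j - 2)*(j + 3)*(j)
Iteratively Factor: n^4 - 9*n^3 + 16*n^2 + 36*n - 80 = (n - 4)*(n^3 - 5*n^2 - 4*n + 20) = (n - 4)*(n + 2)*(n^2 - 7*n + 10) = (n - 5)*(n - 4)*(n + 2)*(n - 2)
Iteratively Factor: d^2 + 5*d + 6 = (d + 2)*(d + 3)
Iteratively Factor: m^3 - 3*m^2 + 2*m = (m)*(m^2 - 3*m + 2) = m*(m - 2)*(m - 1)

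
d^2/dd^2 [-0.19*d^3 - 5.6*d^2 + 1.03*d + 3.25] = -1.14*d - 11.2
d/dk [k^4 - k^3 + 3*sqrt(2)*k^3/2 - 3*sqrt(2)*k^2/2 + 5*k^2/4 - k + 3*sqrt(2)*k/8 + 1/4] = 4*k^3 - 3*k^2 + 9*sqrt(2)*k^2/2 - 3*sqrt(2)*k + 5*k/2 - 1 + 3*sqrt(2)/8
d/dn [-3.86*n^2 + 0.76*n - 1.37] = 0.76 - 7.72*n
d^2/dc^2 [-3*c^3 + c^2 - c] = 2 - 18*c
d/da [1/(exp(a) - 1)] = -1/(4*sinh(a/2)^2)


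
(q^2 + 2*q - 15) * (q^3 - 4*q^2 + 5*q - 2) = q^5 - 2*q^4 - 18*q^3 + 68*q^2 - 79*q + 30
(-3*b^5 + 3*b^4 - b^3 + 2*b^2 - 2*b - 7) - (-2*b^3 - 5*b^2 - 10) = -3*b^5 + 3*b^4 + b^3 + 7*b^2 - 2*b + 3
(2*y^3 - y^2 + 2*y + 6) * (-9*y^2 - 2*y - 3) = -18*y^5 + 5*y^4 - 22*y^3 - 55*y^2 - 18*y - 18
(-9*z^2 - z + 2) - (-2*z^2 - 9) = -7*z^2 - z + 11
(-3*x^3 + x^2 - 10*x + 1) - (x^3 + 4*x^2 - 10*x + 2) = -4*x^3 - 3*x^2 - 1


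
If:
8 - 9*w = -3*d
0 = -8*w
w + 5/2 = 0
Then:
No Solution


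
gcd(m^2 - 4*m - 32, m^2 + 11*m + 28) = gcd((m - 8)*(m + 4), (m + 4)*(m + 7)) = m + 4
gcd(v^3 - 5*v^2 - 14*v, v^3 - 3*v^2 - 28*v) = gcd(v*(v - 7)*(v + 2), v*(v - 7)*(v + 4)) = v^2 - 7*v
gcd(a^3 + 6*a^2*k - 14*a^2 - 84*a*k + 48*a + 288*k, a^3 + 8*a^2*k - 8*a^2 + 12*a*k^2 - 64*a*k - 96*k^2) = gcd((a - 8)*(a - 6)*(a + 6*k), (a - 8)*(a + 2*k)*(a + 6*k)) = a^2 + 6*a*k - 8*a - 48*k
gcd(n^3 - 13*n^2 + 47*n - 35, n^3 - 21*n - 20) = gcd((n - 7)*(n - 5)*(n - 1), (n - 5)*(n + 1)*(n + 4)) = n - 5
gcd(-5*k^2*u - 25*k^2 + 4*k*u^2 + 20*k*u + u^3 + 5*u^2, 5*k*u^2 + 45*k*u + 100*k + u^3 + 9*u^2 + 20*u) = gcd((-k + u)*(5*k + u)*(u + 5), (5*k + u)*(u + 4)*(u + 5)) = 5*k*u + 25*k + u^2 + 5*u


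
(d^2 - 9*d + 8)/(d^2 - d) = (d - 8)/d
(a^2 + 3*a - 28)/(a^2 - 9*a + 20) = (a + 7)/(a - 5)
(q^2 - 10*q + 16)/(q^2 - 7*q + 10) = (q - 8)/(q - 5)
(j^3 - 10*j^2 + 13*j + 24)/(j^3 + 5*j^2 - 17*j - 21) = (j - 8)/(j + 7)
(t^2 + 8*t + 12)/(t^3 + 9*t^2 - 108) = (t + 2)/(t^2 + 3*t - 18)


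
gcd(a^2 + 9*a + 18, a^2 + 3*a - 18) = a + 6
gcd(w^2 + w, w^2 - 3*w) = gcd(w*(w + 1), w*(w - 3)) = w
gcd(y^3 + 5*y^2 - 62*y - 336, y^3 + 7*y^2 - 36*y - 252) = y^2 + 13*y + 42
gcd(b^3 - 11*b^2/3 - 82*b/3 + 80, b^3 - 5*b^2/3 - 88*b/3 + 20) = b^2 - b - 30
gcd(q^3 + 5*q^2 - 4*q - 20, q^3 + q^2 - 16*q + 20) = q^2 + 3*q - 10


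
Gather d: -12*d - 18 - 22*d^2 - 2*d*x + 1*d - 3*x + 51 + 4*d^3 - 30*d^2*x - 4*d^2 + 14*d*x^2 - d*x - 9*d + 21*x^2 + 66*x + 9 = 4*d^3 + d^2*(-30*x - 26) + d*(14*x^2 - 3*x - 20) + 21*x^2 + 63*x + 42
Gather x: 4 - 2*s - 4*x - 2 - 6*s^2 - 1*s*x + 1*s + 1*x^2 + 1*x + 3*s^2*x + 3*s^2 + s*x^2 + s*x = -3*s^2 - s + x^2*(s + 1) + x*(3*s^2 - 3) + 2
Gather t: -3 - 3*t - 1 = -3*t - 4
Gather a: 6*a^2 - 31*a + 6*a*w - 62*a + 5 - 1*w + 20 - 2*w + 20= 6*a^2 + a*(6*w - 93) - 3*w + 45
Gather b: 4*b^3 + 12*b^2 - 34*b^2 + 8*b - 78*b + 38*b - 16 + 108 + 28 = 4*b^3 - 22*b^2 - 32*b + 120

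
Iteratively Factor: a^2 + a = (a + 1)*(a)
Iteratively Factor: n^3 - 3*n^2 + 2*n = (n)*(n^2 - 3*n + 2) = n*(n - 1)*(n - 2)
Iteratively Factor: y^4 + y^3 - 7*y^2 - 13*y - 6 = (y + 1)*(y^3 - 7*y - 6) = (y + 1)*(y + 2)*(y^2 - 2*y - 3) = (y + 1)^2*(y + 2)*(y - 3)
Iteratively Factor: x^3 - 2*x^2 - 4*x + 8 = (x - 2)*(x^2 - 4) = (x - 2)*(x + 2)*(x - 2)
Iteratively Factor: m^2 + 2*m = (m + 2)*(m)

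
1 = 1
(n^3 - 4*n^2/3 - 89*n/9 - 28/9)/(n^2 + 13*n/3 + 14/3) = (3*n^2 - 11*n - 4)/(3*(n + 2))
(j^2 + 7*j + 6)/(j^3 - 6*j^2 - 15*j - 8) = (j + 6)/(j^2 - 7*j - 8)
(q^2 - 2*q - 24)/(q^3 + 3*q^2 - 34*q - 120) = 1/(q + 5)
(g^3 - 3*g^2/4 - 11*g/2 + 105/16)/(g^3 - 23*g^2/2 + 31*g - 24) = (8*g^2 + 6*g - 35)/(8*(g^2 - 10*g + 16))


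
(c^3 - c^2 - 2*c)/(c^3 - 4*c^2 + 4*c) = (c + 1)/(c - 2)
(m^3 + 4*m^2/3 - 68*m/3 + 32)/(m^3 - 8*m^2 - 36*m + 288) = (3*m^2 - 14*m + 16)/(3*(m^2 - 14*m + 48))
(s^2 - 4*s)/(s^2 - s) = (s - 4)/(s - 1)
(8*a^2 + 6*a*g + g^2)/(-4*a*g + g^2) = (-8*a^2 - 6*a*g - g^2)/(g*(4*a - g))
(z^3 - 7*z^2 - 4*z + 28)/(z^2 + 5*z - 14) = (z^2 - 5*z - 14)/(z + 7)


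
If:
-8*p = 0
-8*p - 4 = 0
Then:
No Solution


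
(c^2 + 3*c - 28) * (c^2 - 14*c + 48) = c^4 - 11*c^3 - 22*c^2 + 536*c - 1344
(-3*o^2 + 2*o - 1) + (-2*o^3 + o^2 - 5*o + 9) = -2*o^3 - 2*o^2 - 3*o + 8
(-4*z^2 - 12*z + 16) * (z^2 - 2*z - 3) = -4*z^4 - 4*z^3 + 52*z^2 + 4*z - 48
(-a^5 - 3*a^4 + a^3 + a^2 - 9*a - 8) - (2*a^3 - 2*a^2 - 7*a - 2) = -a^5 - 3*a^4 - a^3 + 3*a^2 - 2*a - 6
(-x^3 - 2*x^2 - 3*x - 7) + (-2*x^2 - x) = -x^3 - 4*x^2 - 4*x - 7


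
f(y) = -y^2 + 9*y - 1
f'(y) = 9 - 2*y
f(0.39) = 2.36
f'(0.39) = 8.22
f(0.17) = 0.50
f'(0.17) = 8.66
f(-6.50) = -101.75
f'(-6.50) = 22.00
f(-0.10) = -1.91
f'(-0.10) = 9.20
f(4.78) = 19.17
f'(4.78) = -0.56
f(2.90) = 16.69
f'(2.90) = 3.20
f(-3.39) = -43.00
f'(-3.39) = 15.78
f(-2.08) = -24.05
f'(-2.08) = 13.16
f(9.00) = -1.00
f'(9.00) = -9.00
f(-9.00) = -163.00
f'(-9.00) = 27.00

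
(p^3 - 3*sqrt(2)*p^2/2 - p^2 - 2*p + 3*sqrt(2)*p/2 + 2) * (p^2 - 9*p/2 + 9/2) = p^5 - 11*p^4/2 - 3*sqrt(2)*p^4/2 + 7*p^3 + 33*sqrt(2)*p^3/4 - 27*sqrt(2)*p^2/2 + 13*p^2/2 - 18*p + 27*sqrt(2)*p/4 + 9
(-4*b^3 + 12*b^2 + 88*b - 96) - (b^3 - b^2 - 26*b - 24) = -5*b^3 + 13*b^2 + 114*b - 72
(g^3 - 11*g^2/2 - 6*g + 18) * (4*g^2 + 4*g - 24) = 4*g^5 - 18*g^4 - 70*g^3 + 180*g^2 + 216*g - 432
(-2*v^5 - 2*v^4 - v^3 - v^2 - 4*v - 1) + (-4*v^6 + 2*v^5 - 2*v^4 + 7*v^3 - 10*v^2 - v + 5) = -4*v^6 - 4*v^4 + 6*v^3 - 11*v^2 - 5*v + 4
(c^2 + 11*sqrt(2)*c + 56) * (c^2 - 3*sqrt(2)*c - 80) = c^4 + 8*sqrt(2)*c^3 - 90*c^2 - 1048*sqrt(2)*c - 4480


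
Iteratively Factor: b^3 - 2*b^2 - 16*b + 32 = (b - 4)*(b^2 + 2*b - 8) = (b - 4)*(b + 4)*(b - 2)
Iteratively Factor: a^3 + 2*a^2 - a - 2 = (a - 1)*(a^2 + 3*a + 2) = (a - 1)*(a + 2)*(a + 1)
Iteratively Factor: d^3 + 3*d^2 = (d + 3)*(d^2) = d*(d + 3)*(d)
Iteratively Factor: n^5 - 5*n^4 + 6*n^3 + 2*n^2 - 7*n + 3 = (n + 1)*(n^4 - 6*n^3 + 12*n^2 - 10*n + 3) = (n - 1)*(n + 1)*(n^3 - 5*n^2 + 7*n - 3) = (n - 1)^2*(n + 1)*(n^2 - 4*n + 3) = (n - 1)^3*(n + 1)*(n - 3)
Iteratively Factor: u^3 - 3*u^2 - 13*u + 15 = (u + 3)*(u^2 - 6*u + 5) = (u - 1)*(u + 3)*(u - 5)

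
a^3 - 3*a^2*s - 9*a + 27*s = (a - 3)*(a + 3)*(a - 3*s)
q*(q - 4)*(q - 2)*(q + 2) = q^4 - 4*q^3 - 4*q^2 + 16*q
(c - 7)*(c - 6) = c^2 - 13*c + 42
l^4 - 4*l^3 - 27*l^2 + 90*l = l*(l - 6)*(l - 3)*(l + 5)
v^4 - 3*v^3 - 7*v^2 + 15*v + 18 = (v - 3)^2*(v + 1)*(v + 2)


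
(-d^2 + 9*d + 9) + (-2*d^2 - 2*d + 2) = -3*d^2 + 7*d + 11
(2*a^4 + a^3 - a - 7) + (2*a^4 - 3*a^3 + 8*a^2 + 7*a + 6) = 4*a^4 - 2*a^3 + 8*a^2 + 6*a - 1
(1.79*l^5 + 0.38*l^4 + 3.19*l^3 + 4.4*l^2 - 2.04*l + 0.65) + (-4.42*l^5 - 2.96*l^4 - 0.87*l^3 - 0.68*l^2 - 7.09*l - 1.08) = -2.63*l^5 - 2.58*l^4 + 2.32*l^3 + 3.72*l^2 - 9.13*l - 0.43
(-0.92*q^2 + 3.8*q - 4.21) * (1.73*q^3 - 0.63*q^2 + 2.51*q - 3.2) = -1.5916*q^5 + 7.1536*q^4 - 11.9865*q^3 + 15.1343*q^2 - 22.7271*q + 13.472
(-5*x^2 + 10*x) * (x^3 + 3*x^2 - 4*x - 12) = -5*x^5 - 5*x^4 + 50*x^3 + 20*x^2 - 120*x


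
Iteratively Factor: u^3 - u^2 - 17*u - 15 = (u + 1)*(u^2 - 2*u - 15) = (u + 1)*(u + 3)*(u - 5)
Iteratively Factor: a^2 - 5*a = (a - 5)*(a)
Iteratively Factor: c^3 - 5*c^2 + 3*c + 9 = (c - 3)*(c^2 - 2*c - 3) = (c - 3)*(c + 1)*(c - 3)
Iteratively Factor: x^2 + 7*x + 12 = (x + 3)*(x + 4)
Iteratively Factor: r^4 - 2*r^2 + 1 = (r - 1)*(r^3 + r^2 - r - 1) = (r - 1)*(r + 1)*(r^2 - 1) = (r - 1)^2*(r + 1)*(r + 1)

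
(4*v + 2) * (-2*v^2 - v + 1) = -8*v^3 - 8*v^2 + 2*v + 2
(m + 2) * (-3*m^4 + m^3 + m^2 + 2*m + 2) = -3*m^5 - 5*m^4 + 3*m^3 + 4*m^2 + 6*m + 4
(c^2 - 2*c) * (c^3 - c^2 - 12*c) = c^5 - 3*c^4 - 10*c^3 + 24*c^2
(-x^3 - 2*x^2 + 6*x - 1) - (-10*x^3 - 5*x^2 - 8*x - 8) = 9*x^3 + 3*x^2 + 14*x + 7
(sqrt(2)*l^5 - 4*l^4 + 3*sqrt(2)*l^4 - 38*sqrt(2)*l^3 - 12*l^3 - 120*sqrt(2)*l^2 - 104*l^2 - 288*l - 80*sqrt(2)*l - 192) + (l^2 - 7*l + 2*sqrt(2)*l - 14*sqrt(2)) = sqrt(2)*l^5 - 4*l^4 + 3*sqrt(2)*l^4 - 38*sqrt(2)*l^3 - 12*l^3 - 120*sqrt(2)*l^2 - 103*l^2 - 295*l - 78*sqrt(2)*l - 192 - 14*sqrt(2)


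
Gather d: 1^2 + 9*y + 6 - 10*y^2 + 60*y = -10*y^2 + 69*y + 7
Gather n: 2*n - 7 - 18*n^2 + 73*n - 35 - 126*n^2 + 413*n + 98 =-144*n^2 + 488*n + 56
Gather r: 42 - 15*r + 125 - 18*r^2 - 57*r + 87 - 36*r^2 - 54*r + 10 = -54*r^2 - 126*r + 264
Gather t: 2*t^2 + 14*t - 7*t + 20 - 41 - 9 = 2*t^2 + 7*t - 30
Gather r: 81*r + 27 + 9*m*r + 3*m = 3*m + r*(9*m + 81) + 27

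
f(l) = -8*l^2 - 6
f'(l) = -16*l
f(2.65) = -62.18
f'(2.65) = -42.40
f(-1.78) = -31.35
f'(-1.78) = 28.48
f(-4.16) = -144.44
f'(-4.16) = 66.56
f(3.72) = -116.71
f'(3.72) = -59.52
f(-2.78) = -67.83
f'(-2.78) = 44.48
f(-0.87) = -12.06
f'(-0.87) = 13.92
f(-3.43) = -100.12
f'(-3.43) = 54.88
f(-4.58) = -173.81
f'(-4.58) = 73.28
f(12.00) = -1158.00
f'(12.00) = -192.00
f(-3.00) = -78.00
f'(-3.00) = 48.00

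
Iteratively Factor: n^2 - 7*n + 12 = (n - 3)*(n - 4)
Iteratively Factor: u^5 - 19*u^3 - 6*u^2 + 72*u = (u)*(u^4 - 19*u^2 - 6*u + 72) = u*(u - 2)*(u^3 + 2*u^2 - 15*u - 36) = u*(u - 2)*(u + 3)*(u^2 - u - 12) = u*(u - 2)*(u + 3)^2*(u - 4)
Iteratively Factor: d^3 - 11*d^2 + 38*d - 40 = (d - 5)*(d^2 - 6*d + 8) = (d - 5)*(d - 2)*(d - 4)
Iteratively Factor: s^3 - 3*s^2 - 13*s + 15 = (s - 5)*(s^2 + 2*s - 3) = (s - 5)*(s + 3)*(s - 1)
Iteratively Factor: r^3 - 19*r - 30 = (r - 5)*(r^2 + 5*r + 6) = (r - 5)*(r + 3)*(r + 2)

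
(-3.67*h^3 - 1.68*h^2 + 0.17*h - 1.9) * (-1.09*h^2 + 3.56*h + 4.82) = 4.0003*h^5 - 11.234*h^4 - 23.8555*h^3 - 5.4214*h^2 - 5.9446*h - 9.158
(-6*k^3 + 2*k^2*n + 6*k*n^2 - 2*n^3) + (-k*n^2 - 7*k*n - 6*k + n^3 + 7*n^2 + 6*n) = -6*k^3 + 2*k^2*n + 5*k*n^2 - 7*k*n - 6*k - n^3 + 7*n^2 + 6*n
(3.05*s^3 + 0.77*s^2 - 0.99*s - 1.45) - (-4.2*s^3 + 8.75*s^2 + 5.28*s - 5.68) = 7.25*s^3 - 7.98*s^2 - 6.27*s + 4.23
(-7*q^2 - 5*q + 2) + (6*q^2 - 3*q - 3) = -q^2 - 8*q - 1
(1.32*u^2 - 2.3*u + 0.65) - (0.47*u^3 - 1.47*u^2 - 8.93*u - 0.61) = -0.47*u^3 + 2.79*u^2 + 6.63*u + 1.26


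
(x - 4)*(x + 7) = x^2 + 3*x - 28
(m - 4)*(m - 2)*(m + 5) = m^3 - m^2 - 22*m + 40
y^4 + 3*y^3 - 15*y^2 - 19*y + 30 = (y - 3)*(y - 1)*(y + 2)*(y + 5)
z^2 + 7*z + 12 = (z + 3)*(z + 4)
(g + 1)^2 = g^2 + 2*g + 1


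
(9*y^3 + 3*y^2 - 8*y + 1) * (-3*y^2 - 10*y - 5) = -27*y^5 - 99*y^4 - 51*y^3 + 62*y^2 + 30*y - 5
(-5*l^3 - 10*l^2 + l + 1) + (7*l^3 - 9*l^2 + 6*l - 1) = 2*l^3 - 19*l^2 + 7*l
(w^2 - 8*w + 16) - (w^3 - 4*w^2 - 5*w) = -w^3 + 5*w^2 - 3*w + 16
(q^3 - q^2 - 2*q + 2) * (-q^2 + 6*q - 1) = -q^5 + 7*q^4 - 5*q^3 - 13*q^2 + 14*q - 2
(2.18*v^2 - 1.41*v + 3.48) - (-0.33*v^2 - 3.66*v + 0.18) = 2.51*v^2 + 2.25*v + 3.3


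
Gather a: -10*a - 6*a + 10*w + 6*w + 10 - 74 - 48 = -16*a + 16*w - 112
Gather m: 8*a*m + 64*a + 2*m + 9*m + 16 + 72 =64*a + m*(8*a + 11) + 88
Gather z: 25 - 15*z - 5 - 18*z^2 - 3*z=-18*z^2 - 18*z + 20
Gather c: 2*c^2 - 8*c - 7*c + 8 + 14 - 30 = 2*c^2 - 15*c - 8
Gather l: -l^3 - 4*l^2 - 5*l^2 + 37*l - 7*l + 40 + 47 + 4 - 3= -l^3 - 9*l^2 + 30*l + 88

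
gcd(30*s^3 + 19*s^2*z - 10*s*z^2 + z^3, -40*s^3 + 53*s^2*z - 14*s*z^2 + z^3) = -5*s + z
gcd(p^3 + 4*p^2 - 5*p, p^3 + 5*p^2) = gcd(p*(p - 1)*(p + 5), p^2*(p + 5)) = p^2 + 5*p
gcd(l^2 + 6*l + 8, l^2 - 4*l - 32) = l + 4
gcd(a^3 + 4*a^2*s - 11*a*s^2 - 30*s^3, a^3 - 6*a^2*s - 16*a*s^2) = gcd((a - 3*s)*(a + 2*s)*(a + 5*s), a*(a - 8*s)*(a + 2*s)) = a + 2*s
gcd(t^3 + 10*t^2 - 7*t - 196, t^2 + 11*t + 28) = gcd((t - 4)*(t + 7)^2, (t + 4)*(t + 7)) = t + 7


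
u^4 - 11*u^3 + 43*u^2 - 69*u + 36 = (u - 4)*(u - 3)^2*(u - 1)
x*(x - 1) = x^2 - x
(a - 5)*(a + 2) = a^2 - 3*a - 10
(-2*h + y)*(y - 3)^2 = -2*h*y^2 + 12*h*y - 18*h + y^3 - 6*y^2 + 9*y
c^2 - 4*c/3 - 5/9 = (c - 5/3)*(c + 1/3)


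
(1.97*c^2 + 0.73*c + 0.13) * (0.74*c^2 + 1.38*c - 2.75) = 1.4578*c^4 + 3.2588*c^3 - 4.3139*c^2 - 1.8281*c - 0.3575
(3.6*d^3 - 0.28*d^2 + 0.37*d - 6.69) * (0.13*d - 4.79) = 0.468*d^4 - 17.2804*d^3 + 1.3893*d^2 - 2.642*d + 32.0451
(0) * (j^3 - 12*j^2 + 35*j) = 0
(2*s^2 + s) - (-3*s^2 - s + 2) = 5*s^2 + 2*s - 2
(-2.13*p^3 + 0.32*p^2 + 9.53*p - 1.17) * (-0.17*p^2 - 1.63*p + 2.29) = 0.3621*p^5 + 3.4175*p^4 - 7.0194*p^3 - 14.6022*p^2 + 23.7308*p - 2.6793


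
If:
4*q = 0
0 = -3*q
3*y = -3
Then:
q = 0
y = -1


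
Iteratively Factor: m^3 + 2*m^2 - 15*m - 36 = (m - 4)*(m^2 + 6*m + 9) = (m - 4)*(m + 3)*(m + 3)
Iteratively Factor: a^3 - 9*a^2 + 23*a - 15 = (a - 3)*(a^2 - 6*a + 5) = (a - 3)*(a - 1)*(a - 5)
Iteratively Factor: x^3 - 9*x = (x)*(x^2 - 9) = x*(x + 3)*(x - 3)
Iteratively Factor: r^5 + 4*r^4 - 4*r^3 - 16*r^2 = (r - 2)*(r^4 + 6*r^3 + 8*r^2) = r*(r - 2)*(r^3 + 6*r^2 + 8*r) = r*(r - 2)*(r + 4)*(r^2 + 2*r) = r*(r - 2)*(r + 2)*(r + 4)*(r)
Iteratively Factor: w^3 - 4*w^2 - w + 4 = (w - 4)*(w^2 - 1) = (w - 4)*(w - 1)*(w + 1)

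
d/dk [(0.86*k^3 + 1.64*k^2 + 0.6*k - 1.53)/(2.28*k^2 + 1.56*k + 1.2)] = (1.9608*k^4 + 2.6832*k^3 + 4.2864*k^2 + 10.9128*k + 3.1068)/(5.1984*k^4 + 7.1136*k^3 + 7.9056*k^2 + 3.744*k + 1.44)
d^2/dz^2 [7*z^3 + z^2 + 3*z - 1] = 42*z + 2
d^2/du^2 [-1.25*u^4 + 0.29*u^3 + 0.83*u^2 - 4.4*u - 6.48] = -15.0*u^2 + 1.74*u + 1.66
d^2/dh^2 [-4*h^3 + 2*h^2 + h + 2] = 4 - 24*h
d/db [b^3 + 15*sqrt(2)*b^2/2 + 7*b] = 3*b^2 + 15*sqrt(2)*b + 7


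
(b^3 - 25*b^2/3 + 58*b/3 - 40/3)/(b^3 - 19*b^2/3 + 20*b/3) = (b - 2)/b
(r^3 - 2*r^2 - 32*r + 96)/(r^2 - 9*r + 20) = (r^2 + 2*r - 24)/(r - 5)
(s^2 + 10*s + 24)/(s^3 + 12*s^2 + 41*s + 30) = (s + 4)/(s^2 + 6*s + 5)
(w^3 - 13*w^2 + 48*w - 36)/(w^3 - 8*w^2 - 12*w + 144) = (w - 1)/(w + 4)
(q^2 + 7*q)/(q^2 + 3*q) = (q + 7)/(q + 3)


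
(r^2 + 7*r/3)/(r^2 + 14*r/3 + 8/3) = r*(3*r + 7)/(3*r^2 + 14*r + 8)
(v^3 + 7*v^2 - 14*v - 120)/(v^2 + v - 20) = v + 6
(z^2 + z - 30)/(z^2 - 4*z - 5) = (z + 6)/(z + 1)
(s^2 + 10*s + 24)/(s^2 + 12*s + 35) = (s^2 + 10*s + 24)/(s^2 + 12*s + 35)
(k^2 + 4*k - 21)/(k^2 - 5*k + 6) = (k + 7)/(k - 2)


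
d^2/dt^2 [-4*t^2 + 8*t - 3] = -8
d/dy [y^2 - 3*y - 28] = 2*y - 3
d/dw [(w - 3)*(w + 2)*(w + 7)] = 3*w^2 + 12*w - 13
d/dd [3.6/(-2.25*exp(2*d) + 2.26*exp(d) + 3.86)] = (16.2*exp(d) - 8.136)*exp(d)/(-2.25*exp(2*d) + 2.26*exp(d) + 3.86)^2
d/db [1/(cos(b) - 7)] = sin(b)/(cos(b) - 7)^2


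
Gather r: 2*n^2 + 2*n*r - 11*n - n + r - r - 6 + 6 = 2*n^2 + 2*n*r - 12*n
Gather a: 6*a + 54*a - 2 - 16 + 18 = 60*a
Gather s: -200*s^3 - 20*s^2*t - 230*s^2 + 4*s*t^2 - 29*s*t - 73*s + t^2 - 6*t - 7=-200*s^3 + s^2*(-20*t - 230) + s*(4*t^2 - 29*t - 73) + t^2 - 6*t - 7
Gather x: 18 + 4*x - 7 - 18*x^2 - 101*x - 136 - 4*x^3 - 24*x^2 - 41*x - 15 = -4*x^3 - 42*x^2 - 138*x - 140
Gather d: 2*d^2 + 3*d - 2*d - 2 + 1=2*d^2 + d - 1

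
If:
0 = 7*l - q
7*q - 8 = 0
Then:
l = 8/49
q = 8/7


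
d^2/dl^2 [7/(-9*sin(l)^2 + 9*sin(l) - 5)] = 63*(36*sin(l)^4 - 27*sin(l)^3 - 65*sin(l)^2 + 59*sin(l) - 8)/(9*sin(l)^2 - 9*sin(l) + 5)^3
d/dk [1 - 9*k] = -9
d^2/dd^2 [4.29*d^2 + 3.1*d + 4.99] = 8.58000000000000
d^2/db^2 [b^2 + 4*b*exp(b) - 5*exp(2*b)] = 4*b*exp(b) - 20*exp(2*b) + 8*exp(b) + 2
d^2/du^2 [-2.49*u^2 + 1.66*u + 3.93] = -4.98000000000000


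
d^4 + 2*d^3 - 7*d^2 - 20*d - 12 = (d - 3)*(d + 1)*(d + 2)^2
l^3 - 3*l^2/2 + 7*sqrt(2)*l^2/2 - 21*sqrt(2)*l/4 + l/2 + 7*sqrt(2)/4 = (l - 1)*(l - 1/2)*(l + 7*sqrt(2)/2)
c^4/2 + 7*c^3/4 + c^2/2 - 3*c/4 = c*(c/2 + 1/2)*(c - 1/2)*(c + 3)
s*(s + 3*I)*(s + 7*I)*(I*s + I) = I*s^4 - 10*s^3 + I*s^3 - 10*s^2 - 21*I*s^2 - 21*I*s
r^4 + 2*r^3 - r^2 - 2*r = r*(r - 1)*(r + 1)*(r + 2)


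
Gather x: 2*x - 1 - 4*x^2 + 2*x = -4*x^2 + 4*x - 1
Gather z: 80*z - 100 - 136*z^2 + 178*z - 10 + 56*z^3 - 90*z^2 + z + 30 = 56*z^3 - 226*z^2 + 259*z - 80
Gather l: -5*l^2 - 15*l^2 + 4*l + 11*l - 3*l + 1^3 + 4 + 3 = -20*l^2 + 12*l + 8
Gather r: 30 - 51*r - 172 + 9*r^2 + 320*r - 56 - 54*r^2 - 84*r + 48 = -45*r^2 + 185*r - 150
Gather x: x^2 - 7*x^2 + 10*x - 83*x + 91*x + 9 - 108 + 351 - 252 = -6*x^2 + 18*x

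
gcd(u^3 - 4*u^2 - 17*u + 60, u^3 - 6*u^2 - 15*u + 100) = u^2 - u - 20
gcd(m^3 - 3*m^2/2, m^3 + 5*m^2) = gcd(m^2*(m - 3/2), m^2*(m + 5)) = m^2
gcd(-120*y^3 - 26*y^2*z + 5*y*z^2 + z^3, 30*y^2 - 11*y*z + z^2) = 5*y - z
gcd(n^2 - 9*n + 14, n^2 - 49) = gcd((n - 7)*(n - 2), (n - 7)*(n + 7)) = n - 7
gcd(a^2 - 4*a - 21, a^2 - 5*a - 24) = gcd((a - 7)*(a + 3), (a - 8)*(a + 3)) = a + 3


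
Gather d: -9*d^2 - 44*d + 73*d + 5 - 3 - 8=-9*d^2 + 29*d - 6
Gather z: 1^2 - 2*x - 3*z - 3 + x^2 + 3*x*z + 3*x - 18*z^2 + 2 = x^2 + x - 18*z^2 + z*(3*x - 3)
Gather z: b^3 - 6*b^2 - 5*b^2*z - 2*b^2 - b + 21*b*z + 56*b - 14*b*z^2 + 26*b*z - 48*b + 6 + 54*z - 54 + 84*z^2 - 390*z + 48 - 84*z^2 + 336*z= b^3 - 8*b^2 - 14*b*z^2 + 7*b + z*(-5*b^2 + 47*b)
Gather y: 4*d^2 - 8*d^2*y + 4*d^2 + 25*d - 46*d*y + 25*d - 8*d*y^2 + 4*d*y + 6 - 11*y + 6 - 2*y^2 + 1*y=8*d^2 + 50*d + y^2*(-8*d - 2) + y*(-8*d^2 - 42*d - 10) + 12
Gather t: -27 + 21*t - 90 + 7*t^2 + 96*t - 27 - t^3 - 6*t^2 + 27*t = -t^3 + t^2 + 144*t - 144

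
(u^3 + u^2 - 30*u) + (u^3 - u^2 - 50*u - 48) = 2*u^3 - 80*u - 48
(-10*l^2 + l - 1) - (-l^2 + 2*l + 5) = -9*l^2 - l - 6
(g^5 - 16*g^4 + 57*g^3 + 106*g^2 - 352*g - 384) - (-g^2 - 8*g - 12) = g^5 - 16*g^4 + 57*g^3 + 107*g^2 - 344*g - 372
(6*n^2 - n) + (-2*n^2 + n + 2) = 4*n^2 + 2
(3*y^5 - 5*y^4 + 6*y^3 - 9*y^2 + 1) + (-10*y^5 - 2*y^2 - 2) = -7*y^5 - 5*y^4 + 6*y^3 - 11*y^2 - 1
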